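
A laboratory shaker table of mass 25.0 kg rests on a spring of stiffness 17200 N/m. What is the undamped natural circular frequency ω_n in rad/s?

26.2 rad/s

ω_n = √(k/m) = √(17200/25.0) = √688.0 = 26.23 rad/s.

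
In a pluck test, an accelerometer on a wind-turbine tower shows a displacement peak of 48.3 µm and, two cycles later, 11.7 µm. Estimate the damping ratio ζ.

0.112

Logarithmic decrement δ = (1/n)·ln(x₀/x_n) = (1/2)·ln(48.3/11.7) = (1/2)·ln(4.128) = 0.7089.
ζ = δ/√(4π² + δ²) = 0.7089/√(39.48 + 0.503) = 0.7089/6.323 = 0.1121.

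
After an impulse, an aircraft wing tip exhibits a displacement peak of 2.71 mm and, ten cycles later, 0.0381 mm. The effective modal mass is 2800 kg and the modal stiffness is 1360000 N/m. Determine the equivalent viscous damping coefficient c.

8360 N·s/m

Logarithmic decrement δ = (1/n)·ln(x₀/x_n) = (1/10)·ln(2.71/0.0381) = (1/10)·ln(71.13) = 0.4264.
ζ = δ/√(4π² + δ²) = 0.4264/√(39.48 + 0.182) = 0.4264/6.298 = 0.06772.
c = ζ · 2√(km) = 0.06772 × 2√(1360000 × 2800) = 0.06772 × 123400 = 8357 N·s/m.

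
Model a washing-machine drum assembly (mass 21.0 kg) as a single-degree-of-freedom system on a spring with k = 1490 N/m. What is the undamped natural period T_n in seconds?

ω_n = √(k/m) = √(1490/21.0) = √70.95 = 8.423 rad/s.
T_n = 2π/ω_n = 6.283/8.423 = 0.7459 s.

0.746 s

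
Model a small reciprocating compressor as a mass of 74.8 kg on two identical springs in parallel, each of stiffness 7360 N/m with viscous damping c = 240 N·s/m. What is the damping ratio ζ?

0.114

Parallel springs add: k_eq = 2 × 7360 = 14720 N/m.
ω_n = √(k_eq/m) = √(14720/74.8) = 14.03 rad/s.
Critical damping c_c = 2√(k_eq·m) = 2√(14720 × 74.8) = 2099 N·s/m, so ζ = c/c_c = 240/2099 = 0.1144.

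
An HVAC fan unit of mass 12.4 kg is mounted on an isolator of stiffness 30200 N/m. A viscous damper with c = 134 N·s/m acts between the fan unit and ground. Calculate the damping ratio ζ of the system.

0.109

ω_n = √(k/m) = √(30200/12.4) = 49.35 rad/s.
Critical damping c_c = 2√(k·m) = 2√(30200 × 12.4) = 1224 N·s/m, so ζ = c/c_c = 134/1224 = 0.1095.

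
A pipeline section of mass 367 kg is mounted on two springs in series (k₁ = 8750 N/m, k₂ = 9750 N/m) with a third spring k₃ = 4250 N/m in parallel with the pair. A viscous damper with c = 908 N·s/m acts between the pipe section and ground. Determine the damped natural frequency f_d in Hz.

0.757 Hz

Series pair: k_s = k₁k₂/(k₁+k₂) = (8750)(9750)/(8750 + 9750) = 4611 N/m. In parallel with k₃: k_eq = 4611 + 4250 = 8861 N/m.
ω_n = √(k_eq/m) = √(8861/367) = 4.914 rad/s.
Critical damping c_c = 2√(k_eq·m) = 2√(8861 × 367) = 3607 N·s/m, so ζ = c/c_c = 908/3607 = 0.2518.
ω_d = ω_n√(1 − ζ²) = 4.914 × √(1 − 0.0634) = 4.756 rad/s.
f_d = ω_d/(2π) = 0.7569 Hz.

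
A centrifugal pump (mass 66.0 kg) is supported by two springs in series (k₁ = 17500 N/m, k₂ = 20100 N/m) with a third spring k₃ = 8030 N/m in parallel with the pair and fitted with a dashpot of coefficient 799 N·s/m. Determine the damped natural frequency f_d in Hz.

Series pair: k_s = k₁k₂/(k₁+k₂) = (17500)(20100)/(17500 + 20100) = 9355 N/m. In parallel with k₃: k_eq = 9355 + 8030 = 17390 N/m.
ω_n = √(k_eq/m) = √(17390/66.0) = 16.23 rad/s.
Critical damping c_c = 2√(k_eq·m) = 2√(17390 × 66.0) = 2142 N·s/m, so ζ = c/c_c = 799/2142 = 0.3730.
ω_d = ω_n√(1 − ζ²) = 16.23 × √(1 − 0.139) = 15.06 rad/s.
f_d = ω_d/(2π) = 2.397 Hz.

2.40 Hz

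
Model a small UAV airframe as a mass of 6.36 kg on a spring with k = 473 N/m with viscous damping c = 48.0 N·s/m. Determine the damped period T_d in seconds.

0.810 s

ω_n = √(k/m) = √(473.0/6.36) = 8.624 rad/s.
Critical damping c_c = 2√(k·m) = 2√(473.0 × 6.36) = 109.7 N·s/m, so ζ = c/c_c = 48.0/109.7 = 0.4376.
ω_d = ω_n√(1 − ζ²) = 8.624 × √(1 − 0.191) = 7.754 rad/s.
T_d = 2π/ω_d = 0.8103 s.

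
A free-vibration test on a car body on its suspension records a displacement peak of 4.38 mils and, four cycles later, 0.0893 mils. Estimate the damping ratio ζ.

Logarithmic decrement δ = (1/n)·ln(x₀/x_n) = (1/4)·ln(4.38/0.0893) = (1/4)·ln(49.05) = 0.9732.
ζ = δ/√(4π² + δ²) = 0.9732/√(39.48 + 0.947) = 0.9732/6.358 = 0.1531.

0.153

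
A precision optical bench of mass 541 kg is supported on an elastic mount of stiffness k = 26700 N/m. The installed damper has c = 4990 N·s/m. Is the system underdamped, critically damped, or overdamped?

underdamped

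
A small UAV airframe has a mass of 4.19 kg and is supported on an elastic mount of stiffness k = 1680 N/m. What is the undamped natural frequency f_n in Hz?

ω_n = √(k/m) = √(1680/4.19) = √401.0 = 20.02 rad/s.
f_n = ω_n/(2π) = 20.02/6.283 = 3.187 Hz.

3.19 Hz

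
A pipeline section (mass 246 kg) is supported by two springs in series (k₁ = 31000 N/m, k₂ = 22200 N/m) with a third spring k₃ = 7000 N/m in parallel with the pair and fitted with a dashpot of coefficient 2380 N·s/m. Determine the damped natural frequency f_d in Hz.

1.21 Hz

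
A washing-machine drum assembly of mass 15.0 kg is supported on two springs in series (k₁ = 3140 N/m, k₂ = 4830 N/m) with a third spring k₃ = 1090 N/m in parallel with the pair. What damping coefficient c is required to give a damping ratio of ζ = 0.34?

144 N·s/m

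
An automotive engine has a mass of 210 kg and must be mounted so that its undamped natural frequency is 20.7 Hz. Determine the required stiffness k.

ω_n = 2πf_n = 2π × 20.7 = 130.1 rad/s.
k = m·ω_n² = 210 × 130.1² = 210 × 16920 = 3552000 N/m.

3550000 N/m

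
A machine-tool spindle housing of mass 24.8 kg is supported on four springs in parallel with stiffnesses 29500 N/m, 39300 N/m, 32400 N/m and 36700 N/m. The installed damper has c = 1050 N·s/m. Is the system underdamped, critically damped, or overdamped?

Parallel springs add: k_eq = 29500 + 39300 + 32400 + 36700 = 137900 N/m.
c_c = 2√(k_eq·m) = 3699 N·s/m; ζ = c/c_c = 1050/3699 = 0.284.
Since ζ < 1 the system is underdamped.

underdamped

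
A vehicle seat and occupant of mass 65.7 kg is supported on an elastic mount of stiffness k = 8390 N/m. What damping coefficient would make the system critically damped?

c_c = 2√(k·m) = 2√(8390 × 65.7) = 2 × 742.4 = 1485 N·s/m.

1480 N·s/m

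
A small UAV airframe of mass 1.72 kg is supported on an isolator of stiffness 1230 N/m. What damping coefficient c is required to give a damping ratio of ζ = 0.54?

c_c = 2√(k·m) = 2√(1230 × 1.72) = 91.99 N·s/m.
c = ζ·c_c = 0.54 × 91.99 = 49.68 N·s/m.

49.7 N·s/m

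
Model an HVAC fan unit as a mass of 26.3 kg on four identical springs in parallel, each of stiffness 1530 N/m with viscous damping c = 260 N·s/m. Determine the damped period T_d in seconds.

0.435 s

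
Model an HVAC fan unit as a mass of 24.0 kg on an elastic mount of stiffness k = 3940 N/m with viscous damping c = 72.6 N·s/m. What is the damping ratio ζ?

0.118

ω_n = √(k/m) = √(3940/24.0) = 12.81 rad/s.
Critical damping c_c = 2√(k·m) = 2√(3940 × 24.0) = 615.0 N·s/m, so ζ = c/c_c = 72.6/615.0 = 0.1180.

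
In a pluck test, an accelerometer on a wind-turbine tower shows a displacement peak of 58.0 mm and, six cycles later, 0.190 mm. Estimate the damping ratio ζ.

0.150

Logarithmic decrement δ = (1/n)·ln(x₀/x_n) = (1/6)·ln(58.0/0.190) = (1/6)·ln(305.3) = 0.9535.
ζ = δ/√(4π² + δ²) = 0.9535/√(39.48 + 0.909) = 0.9535/6.355 = 0.1500.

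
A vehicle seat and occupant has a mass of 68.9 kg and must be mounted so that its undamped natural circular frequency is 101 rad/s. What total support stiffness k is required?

k = m·ω_n² = 68.9 × 101.0² = 68.9 × 10200 = 702800 N/m.

703000 N/m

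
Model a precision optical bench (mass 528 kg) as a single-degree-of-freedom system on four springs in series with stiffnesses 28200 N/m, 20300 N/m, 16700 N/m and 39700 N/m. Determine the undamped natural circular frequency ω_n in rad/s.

Series springs: 1/k_eq = 1/28200 + 1/20300 + 1/16700 + 1/39700 = 0.0001698, so k_eq = 5890 N/m.
ω_n = √(k_eq/m) = √(5890/528) = √11.15 = 3.340 rad/s.

3.34 rad/s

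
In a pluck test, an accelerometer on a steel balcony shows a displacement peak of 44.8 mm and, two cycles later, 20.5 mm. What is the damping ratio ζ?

0.0621

Logarithmic decrement δ = (1/n)·ln(x₀/x_n) = (1/2)·ln(44.8/20.5) = (1/2)·ln(2.185) = 0.3909.
ζ = δ/√(4π² + δ²) = 0.3909/√(39.48 + 0.153) = 0.3909/6.295 = 0.06209.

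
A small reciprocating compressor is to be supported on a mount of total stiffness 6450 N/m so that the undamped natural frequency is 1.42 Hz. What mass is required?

ω_n = 2πf_n = 2π × 1.42 = 8.922 rad/s.
m = k/ω_n² = 6450/8.922² = 6450/79.60 = 81.03 kg.

81.0 kg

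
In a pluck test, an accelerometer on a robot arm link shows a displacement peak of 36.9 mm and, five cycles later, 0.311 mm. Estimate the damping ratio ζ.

0.150

Logarithmic decrement δ = (1/n)·ln(x₀/x_n) = (1/5)·ln(36.9/0.311) = (1/5)·ln(118.6) = 0.9552.
ζ = δ/√(4π² + δ²) = 0.9552/√(39.48 + 0.912) = 0.9552/6.355 = 0.1503.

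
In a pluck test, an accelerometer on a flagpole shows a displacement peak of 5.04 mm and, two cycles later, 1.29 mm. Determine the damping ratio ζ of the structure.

0.108

Logarithmic decrement δ = (1/n)·ln(x₀/x_n) = (1/2)·ln(5.04/1.29) = (1/2)·ln(3.907) = 0.6814.
ζ = δ/√(4π² + δ²) = 0.6814/√(39.48 + 0.464) = 0.6814/6.320 = 0.1078.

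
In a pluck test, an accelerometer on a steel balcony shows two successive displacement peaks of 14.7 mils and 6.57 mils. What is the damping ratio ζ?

Logarithmic decrement δ = (1/n)·ln(x₀/x_n) = (1/1)·ln(14.7/6.57) = (1/1)·ln(2.237) = 0.8053.
ζ = δ/√(4π² + δ²) = 0.8053/√(39.48 + 0.649) = 0.8053/6.335 = 0.1271.

0.127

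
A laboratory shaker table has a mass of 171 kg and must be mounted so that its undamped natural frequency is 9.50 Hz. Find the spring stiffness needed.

609000 N/m

ω_n = 2πf_n = 2π × 9.50 = 59.69 rad/s.
k = m·ω_n² = 171 × 59.69² = 171 × 3563 = 609300 N/m.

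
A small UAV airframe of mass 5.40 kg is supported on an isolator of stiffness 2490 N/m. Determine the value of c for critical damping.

232 N·s/m

c_c = 2√(k·m) = 2√(2490 × 5.40) = 2 × 116.0 = 231.9 N·s/m.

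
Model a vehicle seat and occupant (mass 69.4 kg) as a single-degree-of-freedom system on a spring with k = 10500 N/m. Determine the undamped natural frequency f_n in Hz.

ω_n = √(k/m) = √(10500/69.4) = √151.3 = 12.30 rad/s.
f_n = ω_n/(2π) = 12.30/6.283 = 1.958 Hz.

1.96 Hz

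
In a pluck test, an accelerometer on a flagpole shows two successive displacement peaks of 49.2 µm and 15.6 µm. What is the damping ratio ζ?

Logarithmic decrement δ = (1/n)·ln(x₀/x_n) = (1/1)·ln(49.2/15.6) = (1/1)·ln(3.154) = 1.149.
ζ = δ/√(4π² + δ²) = 1.149/√(39.48 + 1.32) = 1.149/6.387 = 0.1798.

0.180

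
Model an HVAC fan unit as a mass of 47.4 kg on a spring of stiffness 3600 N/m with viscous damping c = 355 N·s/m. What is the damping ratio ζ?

0.430

ω_n = √(k/m) = √(3600/47.4) = 8.715 rad/s.
Critical damping c_c = 2√(k·m) = 2√(3600 × 47.4) = 826.2 N·s/m, so ζ = c/c_c = 355/826.2 = 0.4297.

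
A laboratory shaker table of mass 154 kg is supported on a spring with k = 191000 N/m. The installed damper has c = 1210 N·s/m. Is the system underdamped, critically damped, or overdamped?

underdamped

c_c = 2√(k·m) = 10850 N·s/m; ζ = c/c_c = 1210/10850 = 0.112.
Since ζ < 1 the system is underdamped.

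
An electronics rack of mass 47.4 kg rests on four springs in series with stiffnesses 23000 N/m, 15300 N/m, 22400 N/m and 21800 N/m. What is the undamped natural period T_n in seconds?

Series springs: 1/k_eq = 1/23000 + 1/15300 + 1/22400 + 1/21800 = 0.0001994, so k_eq = 5016 N/m.
ω_n = √(k_eq/m) = √(5016/47.4) = √105.8 = 10.29 rad/s.
T_n = 2π/ω_n = 6.283/10.29 = 0.6108 s.

0.611 s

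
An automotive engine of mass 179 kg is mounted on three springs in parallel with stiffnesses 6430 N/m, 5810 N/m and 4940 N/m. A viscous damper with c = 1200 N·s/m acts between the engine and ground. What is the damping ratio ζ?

0.342

Parallel springs add: k_eq = 6430 + 5810 + 4940 = 17180 N/m.
ω_n = √(k_eq/m) = √(17180/179) = 9.797 rad/s.
Critical damping c_c = 2√(k_eq·m) = 2√(17180 × 179) = 3507 N·s/m, so ζ = c/c_c = 1200/3507 = 0.3421.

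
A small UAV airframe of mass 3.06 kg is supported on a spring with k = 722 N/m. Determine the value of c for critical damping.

94.0 N·s/m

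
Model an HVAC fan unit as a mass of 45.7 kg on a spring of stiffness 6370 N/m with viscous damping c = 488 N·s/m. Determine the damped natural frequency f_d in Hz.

ω_n = √(k/m) = √(6370/45.7) = 11.81 rad/s.
Critical damping c_c = 2√(k·m) = 2√(6370 × 45.7) = 1079 N·s/m, so ζ = c/c_c = 488/1079 = 0.4522.
ω_d = ω_n√(1 − ζ²) = 11.81 × √(1 − 0.205) = 10.53 rad/s.
f_d = ω_d/(2π) = 1.676 Hz.

1.68 Hz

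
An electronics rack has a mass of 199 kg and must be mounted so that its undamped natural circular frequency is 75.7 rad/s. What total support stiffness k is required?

1140000 N/m

k = m·ω_n² = 199 × 75.70² = 199 × 5730 = 1140000 N/m.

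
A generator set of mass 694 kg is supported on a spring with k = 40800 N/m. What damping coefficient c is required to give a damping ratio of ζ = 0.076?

809 N·s/m

c_c = 2√(k·m) = 2√(40800 × 694) = 10640 N·s/m.
c = ζ·c_c = 0.076 × 10640 = 808.8 N·s/m.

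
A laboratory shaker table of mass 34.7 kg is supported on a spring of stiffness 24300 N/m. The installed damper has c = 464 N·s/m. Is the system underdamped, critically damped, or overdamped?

underdamped

c_c = 2√(k·m) = 1837 N·s/m; ζ = c/c_c = 464/1837 = 0.253.
Since ζ < 1 the system is underdamped.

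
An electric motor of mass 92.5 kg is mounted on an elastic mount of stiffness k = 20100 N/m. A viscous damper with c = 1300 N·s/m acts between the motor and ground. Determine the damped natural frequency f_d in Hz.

2.06 Hz

ω_n = √(k/m) = √(20100/92.5) = 14.74 rad/s.
Critical damping c_c = 2√(k·m) = 2√(20100 × 92.5) = 2727 N·s/m, so ζ = c/c_c = 1300/2727 = 0.4767.
ω_d = ω_n√(1 − ζ²) = 14.74 × √(1 − 0.227) = 12.96 rad/s.
f_d = ω_d/(2π) = 2.062 Hz.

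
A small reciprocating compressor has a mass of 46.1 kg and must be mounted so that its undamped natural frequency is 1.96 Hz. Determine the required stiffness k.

ω_n = 2πf_n = 2π × 1.96 = 12.32 rad/s.
k = m·ω_n² = 46.1 × 12.32² = 46.1 × 151.7 = 6992 N/m.

6990 N/m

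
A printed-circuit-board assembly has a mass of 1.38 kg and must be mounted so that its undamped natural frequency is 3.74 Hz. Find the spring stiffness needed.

762 N/m

ω_n = 2πf_n = 2π × 3.74 = 23.50 rad/s.
k = m·ω_n² = 1.38 × 23.50² = 1.38 × 552.2 = 762.0 N/m.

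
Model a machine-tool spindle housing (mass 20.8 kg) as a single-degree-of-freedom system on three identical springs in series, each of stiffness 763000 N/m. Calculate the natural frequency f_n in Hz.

17.6 Hz

Series springs: 1/k_eq = 3/763000, so k_eq = 763000/3 = 254300 N/m.
ω_n = √(k_eq/m) = √(254300/20.8) = √12230 = 110.6 rad/s.
f_n = ω_n/(2π) = 110.6/6.283 = 17.60 Hz.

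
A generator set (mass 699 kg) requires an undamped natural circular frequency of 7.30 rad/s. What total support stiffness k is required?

k = m·ω_n² = 699 × 7.300² = 699 × 53.29 = 37250 N/m.

37200 N/m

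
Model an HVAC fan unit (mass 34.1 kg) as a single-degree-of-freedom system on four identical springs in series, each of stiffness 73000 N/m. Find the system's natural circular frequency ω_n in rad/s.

Series springs: 1/k_eq = 4/73000, so k_eq = 73000/4 = 18250 N/m.
ω_n = √(k_eq/m) = √(18250/34.1) = √535.2 = 23.13 rad/s.

23.1 rad/s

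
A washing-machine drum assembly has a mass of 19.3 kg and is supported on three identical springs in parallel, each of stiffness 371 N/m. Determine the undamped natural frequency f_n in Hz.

Parallel springs add: k_eq = 3 × 371 = 1113 N/m.
ω_n = √(k_eq/m) = √(1113/19.3) = √57.67 = 7.594 rad/s.
f_n = ω_n/(2π) = 7.594/6.283 = 1.209 Hz.

1.21 Hz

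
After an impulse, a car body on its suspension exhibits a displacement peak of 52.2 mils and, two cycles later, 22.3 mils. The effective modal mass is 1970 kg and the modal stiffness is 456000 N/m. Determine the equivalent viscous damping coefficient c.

4050 N·s/m

Logarithmic decrement δ = (1/n)·ln(x₀/x_n) = (1/2)·ln(52.2/22.3) = (1/2)·ln(2.341) = 0.4252.
ζ = δ/√(4π² + δ²) = 0.4252/√(39.48 + 0.181) = 0.4252/6.298 = 0.06753.
c = ζ · 2√(km) = 0.06753 × 2√(456000 × 1970) = 0.06753 × 59940 = 4048 N·s/m.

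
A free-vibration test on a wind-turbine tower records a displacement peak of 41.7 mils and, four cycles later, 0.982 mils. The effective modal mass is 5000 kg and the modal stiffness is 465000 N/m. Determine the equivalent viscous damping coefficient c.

14200 N·s/m

Logarithmic decrement δ = (1/n)·ln(x₀/x_n) = (1/4)·ln(41.7/0.982) = (1/4)·ln(42.46) = 0.9372.
ζ = δ/√(4π² + δ²) = 0.9372/√(39.48 + 0.878) = 0.9372/6.353 = 0.1475.
c = ζ · 2√(km) = 0.1475 × 2√(465000 × 5000) = 0.1475 × 96440 = 14230 N·s/m.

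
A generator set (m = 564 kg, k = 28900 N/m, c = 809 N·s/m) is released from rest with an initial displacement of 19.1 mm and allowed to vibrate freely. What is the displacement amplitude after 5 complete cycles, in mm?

0.807 mm

ζ = c/(2√(km)) = 809/(2√(28900 × 564)) = 809/8075 = 0.1002.
Logarithmic decrement δ = 2πζ/√(1 − ζ²) = 2π × 0.1002/√(1 − 0.0100) = 0.6327.
After n cycles, x_n/x₀ = e^(−nδ), so x_5 = 19.1 × e^(−5 × 0.6327) = 19.1 × 0.04228 = 0.8075 mm.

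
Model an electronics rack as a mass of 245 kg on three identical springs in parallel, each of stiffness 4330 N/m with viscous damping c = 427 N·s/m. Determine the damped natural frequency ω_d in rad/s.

Parallel springs add: k_eq = 3 × 4330 = 12990 N/m.
ω_n = √(k_eq/m) = √(12990/245) = 7.282 rad/s.
Critical damping c_c = 2√(k_eq·m) = 2√(12990 × 245) = 3568 N·s/m, so ζ = c/c_c = 427/3568 = 0.1197.
ω_d = ω_n√(1 − ζ²) = 7.282 × √(1 − 0.0143) = 7.229 rad/s.

7.23 rad/s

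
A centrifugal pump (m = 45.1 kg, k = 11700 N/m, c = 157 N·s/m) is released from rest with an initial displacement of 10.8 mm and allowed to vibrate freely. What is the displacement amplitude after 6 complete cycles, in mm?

0.179 mm

ζ = c/(2√(km)) = 157/(2√(11700 × 45.1)) = 157/1453 = 0.1081.
Logarithmic decrement δ = 2πζ/√(1 − ζ²) = 2π × 0.1081/√(1 − 0.0117) = 0.6830.
After n cycles, x_n/x₀ = e^(−nδ), so x_6 = 10.8 × e^(−6 × 0.6830) = 10.8 × 0.01661 = 0.1793 mm.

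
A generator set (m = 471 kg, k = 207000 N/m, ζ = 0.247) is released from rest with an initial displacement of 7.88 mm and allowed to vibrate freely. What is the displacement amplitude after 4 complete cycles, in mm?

Logarithmic decrement δ = 2πζ/√(1 − ζ²) = 2π × 0.2470/√(1 − 0.0610) = 1.602.
After n cycles, x_n/x₀ = e^(−nδ), so x_4 = 7.88 × e^(−4 × 1.602) = 7.88 × 0.001651 = 0.01301 mm.

0.0130 mm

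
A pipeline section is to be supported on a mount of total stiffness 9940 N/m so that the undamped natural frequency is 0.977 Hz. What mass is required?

264 kg

ω_n = 2πf_n = 2π × 0.977 = 6.139 rad/s.
m = k/ω_n² = 9940/6.139² = 9940/37.68 = 263.8 kg.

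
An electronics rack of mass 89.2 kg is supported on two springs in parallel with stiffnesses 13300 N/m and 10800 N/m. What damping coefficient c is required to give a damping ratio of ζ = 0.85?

2490 N·s/m

Parallel springs add: k_eq = 13300 + 10800 = 24100 N/m.
c_c = 2√(k_eq·m) = 2√(24100 × 89.2) = 2932 N·s/m.
c = ζ·c_c = 0.85 × 2932 = 2493 N·s/m.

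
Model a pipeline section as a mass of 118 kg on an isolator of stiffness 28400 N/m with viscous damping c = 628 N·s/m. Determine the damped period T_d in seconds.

0.411 s

ω_n = √(k/m) = √(28400/118) = 15.51 rad/s.
Critical damping c_c = 2√(k·m) = 2√(28400 × 118) = 3661 N·s/m, so ζ = c/c_c = 628/3661 = 0.1715.
ω_d = ω_n√(1 − ζ²) = 15.51 × √(1 − 0.0294) = 15.28 rad/s.
T_d = 2π/ω_d = 0.4111 s.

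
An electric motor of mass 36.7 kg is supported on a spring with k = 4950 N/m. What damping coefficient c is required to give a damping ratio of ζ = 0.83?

708 N·s/m

c_c = 2√(k·m) = 2√(4950 × 36.7) = 852.4 N·s/m.
c = ζ·c_c = 0.83 × 852.4 = 707.5 N·s/m.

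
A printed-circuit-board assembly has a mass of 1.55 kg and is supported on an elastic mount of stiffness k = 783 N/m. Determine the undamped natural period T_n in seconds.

0.280 s

ω_n = √(k/m) = √(783.0/1.55) = √505.2 = 22.48 rad/s.
T_n = 2π/ω_n = 6.283/22.48 = 0.2796 s.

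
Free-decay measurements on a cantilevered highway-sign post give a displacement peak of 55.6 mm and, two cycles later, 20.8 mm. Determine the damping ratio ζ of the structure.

0.0780

Logarithmic decrement δ = (1/n)·ln(x₀/x_n) = (1/2)·ln(55.6/20.8) = (1/2)·ln(2.673) = 0.4916.
ζ = δ/√(4π² + δ²) = 0.4916/√(39.48 + 0.242) = 0.4916/6.302 = 0.07800.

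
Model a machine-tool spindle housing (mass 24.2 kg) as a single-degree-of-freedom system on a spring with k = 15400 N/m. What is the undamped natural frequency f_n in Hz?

ω_n = √(k/m) = √(15400/24.2) = √636.4 = 25.23 rad/s.
f_n = ω_n/(2π) = 25.23/6.283 = 4.015 Hz.

4.01 Hz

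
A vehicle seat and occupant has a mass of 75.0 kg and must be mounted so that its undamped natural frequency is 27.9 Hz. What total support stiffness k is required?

ω_n = 2πf_n = 2π × 27.9 = 175.3 rad/s.
k = m·ω_n² = 75.0 × 175.3² = 75.0 × 30730 = 2305000 N/m.

2300000 N/m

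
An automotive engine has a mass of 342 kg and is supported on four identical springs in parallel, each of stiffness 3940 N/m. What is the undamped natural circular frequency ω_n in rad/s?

Parallel springs add: k_eq = 4 × 3940 = 15760 N/m.
ω_n = √(k_eq/m) = √(15760/342) = √46.08 = 6.788 rad/s.

6.79 rad/s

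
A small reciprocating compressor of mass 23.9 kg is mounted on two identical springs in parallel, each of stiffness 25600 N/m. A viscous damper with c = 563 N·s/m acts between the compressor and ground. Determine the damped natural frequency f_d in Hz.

7.12 Hz

Parallel springs add: k_eq = 2 × 25600 = 51200 N/m.
ω_n = √(k_eq/m) = √(51200/23.9) = 46.28 rad/s.
Critical damping c_c = 2√(k_eq·m) = 2√(51200 × 23.9) = 2212 N·s/m, so ζ = c/c_c = 563/2212 = 0.2545.
ω_d = ω_n√(1 − ζ²) = 46.28 × √(1 − 0.0648) = 44.76 rad/s.
f_d = ω_d/(2π) = 7.124 Hz.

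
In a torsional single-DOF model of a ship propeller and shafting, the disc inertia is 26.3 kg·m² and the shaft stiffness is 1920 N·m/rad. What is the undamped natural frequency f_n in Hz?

ω_n = √(k_t/J) = √(1920/26.3) = √73.00 = 8.544 rad/s.
f_n = ω_n/(2π) = 8.544/6.283 = 1.360 Hz.

1.36 Hz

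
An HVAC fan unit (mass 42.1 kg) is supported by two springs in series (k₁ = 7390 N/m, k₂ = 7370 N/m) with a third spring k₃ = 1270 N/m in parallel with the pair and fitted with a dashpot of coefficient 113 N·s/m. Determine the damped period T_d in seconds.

0.583 s

Series pair: k_s = k₁k₂/(k₁+k₂) = (7390)(7370)/(7390 + 7370) = 3690 N/m. In parallel with k₃: k_eq = 3690 + 1270 = 4960 N/m.
ω_n = √(k_eq/m) = √(4960/42.1) = 10.85 rad/s.
Critical damping c_c = 2√(k_eq·m) = 2√(4960 × 42.1) = 913.9 N·s/m, so ζ = c/c_c = 113/913.9 = 0.1236.
ω_d = ω_n√(1 − ζ²) = 10.85 × √(1 − 0.0153) = 10.77 rad/s.
T_d = 2π/ω_d = 0.5833 s.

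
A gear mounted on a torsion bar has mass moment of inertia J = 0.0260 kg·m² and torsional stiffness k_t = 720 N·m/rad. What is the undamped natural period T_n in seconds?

0.0378 s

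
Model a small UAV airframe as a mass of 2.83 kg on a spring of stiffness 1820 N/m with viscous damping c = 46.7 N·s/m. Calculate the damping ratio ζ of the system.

ω_n = √(k/m) = √(1820/2.83) = 25.36 rad/s.
Critical damping c_c = 2√(k·m) = 2√(1820 × 2.83) = 143.5 N·s/m, so ζ = c/c_c = 46.7/143.5 = 0.3254.

0.325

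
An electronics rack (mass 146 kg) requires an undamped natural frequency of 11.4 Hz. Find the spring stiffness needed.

749000 N/m

ω_n = 2πf_n = 2π × 11.4 = 71.63 rad/s.
k = m·ω_n² = 146 × 71.63² = 146 × 5131 = 749100 N/m.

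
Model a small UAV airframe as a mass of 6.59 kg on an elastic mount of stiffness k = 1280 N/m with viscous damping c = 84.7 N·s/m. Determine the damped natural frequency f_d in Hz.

1.97 Hz

ω_n = √(k/m) = √(1280/6.59) = 13.94 rad/s.
Critical damping c_c = 2√(k·m) = 2√(1280 × 6.59) = 183.7 N·s/m, so ζ = c/c_c = 84.7/183.7 = 0.4611.
ω_d = ω_n√(1 − ζ²) = 13.94 × √(1 − 0.213) = 12.37 rad/s.
f_d = ω_d/(2π) = 1.968 Hz.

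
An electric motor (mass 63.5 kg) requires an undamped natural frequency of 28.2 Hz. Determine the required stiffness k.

1990000 N/m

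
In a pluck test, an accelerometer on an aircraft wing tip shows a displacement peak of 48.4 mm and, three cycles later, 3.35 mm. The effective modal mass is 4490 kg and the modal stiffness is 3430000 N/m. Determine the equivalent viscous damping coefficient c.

Logarithmic decrement δ = (1/n)·ln(x₀/x_n) = (1/3)·ln(48.4/3.35) = (1/3)·ln(14.45) = 0.8902.
ζ = δ/√(4π² + δ²) = 0.8902/√(39.48 + 0.792) = 0.8902/6.346 = 0.1403.
c = ζ · 2√(km) = 0.1403 × 2√(3430000 × 4490) = 0.1403 × 248200 = 34820 N·s/m.

34800 N·s/m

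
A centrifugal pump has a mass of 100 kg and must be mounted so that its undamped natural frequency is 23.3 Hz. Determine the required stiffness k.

ω_n = 2πf_n = 2π × 23.3 = 146.4 rad/s.
k = m·ω_n² = 100 × 146.4² = 100 × 21430 = 2143000 N/m.

2140000 N/m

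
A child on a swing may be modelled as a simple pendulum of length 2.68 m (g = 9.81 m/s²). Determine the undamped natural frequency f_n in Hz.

For a simple pendulum ω_n = √(g/L) = √(9.81/2.68) = √3.660 = 1.913 rad/s.
f_n = ω_n/(2π) = 1.913/6.283 = 0.3045 Hz.

0.304 Hz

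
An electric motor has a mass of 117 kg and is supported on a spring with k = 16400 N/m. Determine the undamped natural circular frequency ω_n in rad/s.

11.8 rad/s

ω_n = √(k/m) = √(16400/117) = √140.2 = 11.84 rad/s.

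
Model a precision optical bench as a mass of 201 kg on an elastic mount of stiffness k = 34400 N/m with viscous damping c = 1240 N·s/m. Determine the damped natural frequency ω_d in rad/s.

12.7 rad/s

ω_n = √(k/m) = √(34400/201) = 13.08 rad/s.
Critical damping c_c = 2√(k·m) = 2√(34400 × 201) = 5259 N·s/m, so ζ = c/c_c = 1240/5259 = 0.2358.
ω_d = ω_n√(1 − ζ²) = 13.08 × √(1 − 0.0556) = 12.71 rad/s.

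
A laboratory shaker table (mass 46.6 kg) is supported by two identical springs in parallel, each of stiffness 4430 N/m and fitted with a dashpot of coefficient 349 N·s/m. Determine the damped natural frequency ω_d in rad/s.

Parallel springs add: k_eq = 2 × 4430 = 8860 N/m.
ω_n = √(k_eq/m) = √(8860/46.6) = 13.79 rad/s.
Critical damping c_c = 2√(k_eq·m) = 2√(8860 × 46.6) = 1285 N·s/m, so ζ = c/c_c = 349/1285 = 0.2716.
ω_d = ω_n√(1 − ζ²) = 13.79 × √(1 − 0.0738) = 13.27 rad/s.

13.3 rad/s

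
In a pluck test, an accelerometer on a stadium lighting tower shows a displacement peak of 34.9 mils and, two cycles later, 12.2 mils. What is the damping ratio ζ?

Logarithmic decrement δ = (1/n)·ln(x₀/x_n) = (1/2)·ln(34.9/12.2) = (1/2)·ln(2.861) = 0.5255.
ζ = δ/√(4π² + δ²) = 0.5255/√(39.48 + 0.276) = 0.5255/6.305 = 0.08335.

0.0833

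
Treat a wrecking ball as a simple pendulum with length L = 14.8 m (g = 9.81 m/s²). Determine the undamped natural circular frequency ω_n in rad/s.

0.814 rad/s

For a simple pendulum ω_n = √(g/L) = √(9.81/14.8) = √0.6628 = 0.8141 rad/s.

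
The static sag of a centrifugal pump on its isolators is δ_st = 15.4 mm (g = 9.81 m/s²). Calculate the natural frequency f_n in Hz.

4.02 Hz

ω_n = √(g/δ_st) = √(9.81/0.0154) = √637.0 = 25.24 rad/s.
f_n = ω_n/(2π) = 25.24/6.283 = 4.017 Hz.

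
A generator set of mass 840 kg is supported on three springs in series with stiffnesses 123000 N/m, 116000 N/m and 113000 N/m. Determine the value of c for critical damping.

Series springs: 1/k_eq = 1/123000 + 1/116000 + 1/113000 = 2.560×10^-5, so k_eq = 39060 N/m.
c_c = 2√(k_eq·m) = 2√(39060 × 840) = 2 × 5728 = 11460 N·s/m.

11500 N·s/m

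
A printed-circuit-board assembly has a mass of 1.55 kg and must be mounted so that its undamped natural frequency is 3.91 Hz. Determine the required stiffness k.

ω_n = 2πf_n = 2π × 3.91 = 24.57 rad/s.
k = m·ω_n² = 1.55 × 24.57² = 1.55 × 603.5 = 935.5 N/m.

936 N/m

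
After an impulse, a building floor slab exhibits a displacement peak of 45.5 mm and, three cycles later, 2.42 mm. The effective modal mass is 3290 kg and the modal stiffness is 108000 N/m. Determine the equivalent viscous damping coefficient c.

5800 N·s/m

Logarithmic decrement δ = (1/n)·ln(x₀/x_n) = (1/3)·ln(45.5/2.42) = (1/3)·ln(18.80) = 0.9780.
ζ = δ/√(4π² + δ²) = 0.9780/√(39.48 + 0.956) = 0.9780/6.359 = 0.1538.
c = ζ · 2√(km) = 0.1538 × 2√(108000 × 3290) = 0.1538 × 37700 = 5798 N·s/m.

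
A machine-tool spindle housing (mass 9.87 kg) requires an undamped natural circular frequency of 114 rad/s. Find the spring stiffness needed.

128000 N/m

k = m·ω_n² = 9.87 × 114.0² = 9.87 × 13000 = 128300 N/m.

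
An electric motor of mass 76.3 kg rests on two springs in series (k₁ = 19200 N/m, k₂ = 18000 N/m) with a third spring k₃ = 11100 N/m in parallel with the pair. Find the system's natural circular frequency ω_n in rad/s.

16.3 rad/s

Series pair: k_s = k₁k₂/(k₁+k₂) = (19200)(18000)/(19200 + 18000) = 9290 N/m. In parallel with k₃: k_eq = 9290 + 11100 = 20390 N/m.
ω_n = √(k_eq/m) = √(20390/76.3) = √267.2 = 16.35 rad/s.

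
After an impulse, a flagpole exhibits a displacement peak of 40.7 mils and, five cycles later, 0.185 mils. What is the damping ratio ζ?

0.169

Logarithmic decrement δ = (1/n)·ln(x₀/x_n) = (1/5)·ln(40.7/0.185) = (1/5)·ln(220.0) = 1.079.
ζ = δ/√(4π² + δ²) = 1.079/√(39.48 + 1.16) = 1.079/6.375 = 0.1692.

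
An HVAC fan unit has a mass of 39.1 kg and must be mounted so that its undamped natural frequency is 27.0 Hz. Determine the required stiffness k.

ω_n = 2πf_n = 2π × 27.0 = 169.6 rad/s.
k = m·ω_n² = 39.1 × 169.6² = 39.1 × 28780 = 1125000 N/m.

1130000 N/m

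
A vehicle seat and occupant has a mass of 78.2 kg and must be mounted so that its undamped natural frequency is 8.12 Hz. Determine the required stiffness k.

204000 N/m

ω_n = 2πf_n = 2π × 8.12 = 51.02 rad/s.
k = m·ω_n² = 78.2 × 51.02² = 78.2 × 2603 = 203600 N/m.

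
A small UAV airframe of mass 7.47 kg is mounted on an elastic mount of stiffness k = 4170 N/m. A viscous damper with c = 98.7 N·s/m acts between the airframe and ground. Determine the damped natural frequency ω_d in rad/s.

ω_n = √(k/m) = √(4170/7.47) = 23.63 rad/s.
Critical damping c_c = 2√(k·m) = 2√(4170 × 7.47) = 353.0 N·s/m, so ζ = c/c_c = 98.7/353.0 = 0.2796.
ω_d = ω_n√(1 − ζ²) = 23.63 × √(1 − 0.0782) = 22.68 rad/s.

22.7 rad/s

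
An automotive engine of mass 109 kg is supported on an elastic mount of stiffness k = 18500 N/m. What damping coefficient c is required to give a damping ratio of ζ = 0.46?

1310 N·s/m

c_c = 2√(k·m) = 2√(18500 × 109) = 2840 N·s/m.
c = ζ·c_c = 0.46 × 2840 = 1306 N·s/m.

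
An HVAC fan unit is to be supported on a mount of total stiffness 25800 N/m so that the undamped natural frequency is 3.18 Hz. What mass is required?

64.6 kg

ω_n = 2πf_n = 2π × 3.18 = 19.98 rad/s.
m = k/ω_n² = 25800/19.98² = 25800/399.2 = 64.63 kg.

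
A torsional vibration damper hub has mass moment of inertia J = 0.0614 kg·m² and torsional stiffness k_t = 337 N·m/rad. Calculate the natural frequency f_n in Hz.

ω_n = √(k_t/J) = √(337/0.0614) = √5489 = 74.09 rad/s.
f_n = ω_n/(2π) = 74.09/6.283 = 11.79 Hz.

11.8 Hz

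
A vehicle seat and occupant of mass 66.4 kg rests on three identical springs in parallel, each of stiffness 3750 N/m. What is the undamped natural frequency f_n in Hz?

Parallel springs add: k_eq = 3 × 3750 = 11250 N/m.
ω_n = √(k_eq/m) = √(11250/66.4) = √169.4 = 13.02 rad/s.
f_n = ω_n/(2π) = 13.02/6.283 = 2.072 Hz.

2.07 Hz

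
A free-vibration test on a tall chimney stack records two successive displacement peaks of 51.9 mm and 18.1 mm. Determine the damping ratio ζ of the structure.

0.165

Logarithmic decrement δ = (1/n)·ln(x₀/x_n) = (1/1)·ln(51.9/18.1) = (1/1)·ln(2.867) = 1.053.
ζ = δ/√(4π² + δ²) = 1.053/√(39.48 + 1.11) = 1.053/6.371 = 0.1653.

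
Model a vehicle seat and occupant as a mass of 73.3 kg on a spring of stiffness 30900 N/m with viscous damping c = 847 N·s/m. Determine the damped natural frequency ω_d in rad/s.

19.7 rad/s

ω_n = √(k/m) = √(30900/73.3) = 20.53 rad/s.
Critical damping c_c = 2√(k·m) = 2√(30900 × 73.3) = 3010 N·s/m, so ζ = c/c_c = 847/3010 = 0.2814.
ω_d = ω_n√(1 − ζ²) = 20.53 × √(1 − 0.0792) = 19.70 rad/s.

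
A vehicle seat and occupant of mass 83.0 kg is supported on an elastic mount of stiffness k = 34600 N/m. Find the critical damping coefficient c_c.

c_c = 2√(k·m) = 2√(34600 × 83.0) = 2 × 1695 = 3389 N·s/m.

3390 N·s/m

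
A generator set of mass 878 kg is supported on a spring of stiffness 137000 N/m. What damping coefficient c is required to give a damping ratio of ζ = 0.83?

c_c = 2√(k·m) = 2√(137000 × 878) = 21930 N·s/m.
c = ζ·c_c = 0.83 × 21930 = 18210 N·s/m.

18200 N·s/m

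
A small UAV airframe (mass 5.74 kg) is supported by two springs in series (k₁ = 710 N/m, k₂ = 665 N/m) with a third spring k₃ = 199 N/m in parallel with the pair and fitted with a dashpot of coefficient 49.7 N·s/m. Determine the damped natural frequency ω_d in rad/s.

8.70 rad/s

Series pair: k_s = k₁k₂/(k₁+k₂) = (710)(665)/(710 + 665) = 343.4 N/m. In parallel with k₃: k_eq = 343.4 + 199 = 542.4 N/m.
ω_n = √(k_eq/m) = √(542.4/5.74) = 9.721 rad/s.
Critical damping c_c = 2√(k_eq·m) = 2√(542.4 × 5.74) = 111.6 N·s/m, so ζ = c/c_c = 49.7/111.6 = 0.4454.
ω_d = ω_n√(1 − ζ²) = 9.721 × √(1 − 0.198) = 8.703 rad/s.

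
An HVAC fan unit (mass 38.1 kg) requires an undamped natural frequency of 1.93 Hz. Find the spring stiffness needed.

5600 N/m

ω_n = 2πf_n = 2π × 1.93 = 12.13 rad/s.
k = m·ω_n² = 38.1 × 12.13² = 38.1 × 147.1 = 5603 N/m.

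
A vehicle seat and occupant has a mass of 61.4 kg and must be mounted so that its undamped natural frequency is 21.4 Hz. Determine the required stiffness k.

1110000 N/m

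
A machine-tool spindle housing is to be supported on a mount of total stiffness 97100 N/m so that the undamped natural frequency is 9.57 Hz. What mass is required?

26.9 kg

ω_n = 2πf_n = 2π × 9.57 = 60.13 rad/s.
m = k/ω_n² = 97100/60.13² = 97100/3616 = 26.86 kg.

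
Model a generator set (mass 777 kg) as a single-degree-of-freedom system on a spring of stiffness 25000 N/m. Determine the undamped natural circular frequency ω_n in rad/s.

ω_n = √(k/m) = √(25000/777) = √32.18 = 5.672 rad/s.

5.67 rad/s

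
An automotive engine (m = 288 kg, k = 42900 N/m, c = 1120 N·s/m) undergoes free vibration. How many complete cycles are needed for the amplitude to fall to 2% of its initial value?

ζ = c/(2√(km)) = 1120/(2√(42900 × 288)) = 1120/7030 = 0.1593.
Logarithmic decrement δ = 2πζ/√(1 − ζ²) = 2π × 0.1593/√(1 − 0.0254) = 1.014.
x_n/x₀ = e^(−nδ) ≤ 0.02; take ln: n ≥ ln(1/0.02)/δ = 3.912/1.014 = 3.858.
So 4 complete cycles are required.

4 cycles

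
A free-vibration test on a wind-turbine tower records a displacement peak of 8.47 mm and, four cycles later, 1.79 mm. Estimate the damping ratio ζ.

Logarithmic decrement δ = (1/n)·ln(x₀/x_n) = (1/4)·ln(8.47/1.79) = (1/4)·ln(4.732) = 0.3886.
ζ = δ/√(4π² + δ²) = 0.3886/√(39.48 + 0.151) = 0.3886/6.295 = 0.06173.

0.0617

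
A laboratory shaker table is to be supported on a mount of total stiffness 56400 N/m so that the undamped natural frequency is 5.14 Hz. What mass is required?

54.1 kg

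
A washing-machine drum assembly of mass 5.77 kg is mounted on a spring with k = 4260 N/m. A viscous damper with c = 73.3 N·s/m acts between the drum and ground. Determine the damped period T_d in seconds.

ω_n = √(k/m) = √(4260/5.77) = 27.17 rad/s.
Critical damping c_c = 2√(k·m) = 2√(4260 × 5.77) = 313.6 N·s/m, so ζ = c/c_c = 73.3/313.6 = 0.2338.
ω_d = ω_n√(1 − ζ²) = 27.17 × √(1 − 0.0546) = 26.42 rad/s.
T_d = 2π/ω_d = 0.2378 s.

0.238 s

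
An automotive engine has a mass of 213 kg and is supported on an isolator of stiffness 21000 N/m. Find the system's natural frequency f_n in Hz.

1.58 Hz

ω_n = √(k/m) = √(21000/213) = √98.59 = 9.929 rad/s.
f_n = ω_n/(2π) = 9.929/6.283 = 1.580 Hz.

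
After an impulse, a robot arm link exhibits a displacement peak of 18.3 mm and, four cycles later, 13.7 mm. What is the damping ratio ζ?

Logarithmic decrement δ = (1/n)·ln(x₀/x_n) = (1/4)·ln(18.3/13.7) = (1/4)·ln(1.336) = 0.07238.
ζ = δ/√(4π² + δ²) = 0.07238/√(39.48 + 0.00524) = 0.07238/6.284 = 0.01152.

0.0115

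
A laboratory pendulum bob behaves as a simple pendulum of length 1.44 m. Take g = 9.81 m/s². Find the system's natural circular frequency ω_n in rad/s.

2.61 rad/s

For a simple pendulum ω_n = √(g/L) = √(9.81/1.44) = √6.813 = 2.610 rad/s.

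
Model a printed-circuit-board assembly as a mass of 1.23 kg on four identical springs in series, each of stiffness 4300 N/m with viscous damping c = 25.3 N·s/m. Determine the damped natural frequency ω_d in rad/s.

27.7 rad/s

Series springs: 1/k_eq = 4/4300, so k_eq = 4300/4 = 1075 N/m.
ω_n = √(k_eq/m) = √(1075/1.23) = 29.56 rad/s.
Critical damping c_c = 2√(k_eq·m) = 2√(1075 × 1.23) = 72.73 N·s/m, so ζ = c/c_c = 25.3/72.73 = 0.3479.
ω_d = ω_n√(1 − ζ²) = 29.56 × √(1 − 0.121) = 27.72 rad/s.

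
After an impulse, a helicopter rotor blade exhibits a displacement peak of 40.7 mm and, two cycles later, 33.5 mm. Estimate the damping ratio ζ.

Logarithmic decrement δ = (1/n)·ln(x₀/x_n) = (1/2)·ln(40.7/33.5) = (1/2)·ln(1.215) = 0.09734.
ζ = δ/√(4π² + δ²) = 0.09734/√(39.48 + 0.00948) = 0.09734/6.284 = 0.01549.

0.0155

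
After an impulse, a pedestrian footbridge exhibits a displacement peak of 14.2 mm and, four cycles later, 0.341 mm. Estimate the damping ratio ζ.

0.147

Logarithmic decrement δ = (1/n)·ln(x₀/x_n) = (1/4)·ln(14.2/0.341) = (1/4)·ln(41.64) = 0.9323.
ζ = δ/√(4π² + δ²) = 0.9323/√(39.48 + 0.869) = 0.9323/6.352 = 0.1468.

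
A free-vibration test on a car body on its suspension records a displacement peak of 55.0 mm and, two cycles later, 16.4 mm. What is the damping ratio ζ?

0.0958

Logarithmic decrement δ = (1/n)·ln(x₀/x_n) = (1/2)·ln(55.0/16.4) = (1/2)·ln(3.354) = 0.6050.
ζ = δ/√(4π² + δ²) = 0.6050/√(39.48 + 0.366) = 0.6050/6.312 = 0.09585.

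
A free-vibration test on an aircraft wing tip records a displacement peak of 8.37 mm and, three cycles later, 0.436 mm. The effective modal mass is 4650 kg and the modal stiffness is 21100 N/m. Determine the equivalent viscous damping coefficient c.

3070 N·s/m

Logarithmic decrement δ = (1/n)·ln(x₀/x_n) = (1/3)·ln(8.37/0.436) = (1/3)·ln(19.20) = 0.9849.
ζ = δ/√(4π² + δ²) = 0.9849/√(39.48 + 0.970) = 0.9849/6.360 = 0.1549.
c = ζ · 2√(km) = 0.1549 × 2√(21100 × 4650) = 0.1549 × 19810 = 3068 N·s/m.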